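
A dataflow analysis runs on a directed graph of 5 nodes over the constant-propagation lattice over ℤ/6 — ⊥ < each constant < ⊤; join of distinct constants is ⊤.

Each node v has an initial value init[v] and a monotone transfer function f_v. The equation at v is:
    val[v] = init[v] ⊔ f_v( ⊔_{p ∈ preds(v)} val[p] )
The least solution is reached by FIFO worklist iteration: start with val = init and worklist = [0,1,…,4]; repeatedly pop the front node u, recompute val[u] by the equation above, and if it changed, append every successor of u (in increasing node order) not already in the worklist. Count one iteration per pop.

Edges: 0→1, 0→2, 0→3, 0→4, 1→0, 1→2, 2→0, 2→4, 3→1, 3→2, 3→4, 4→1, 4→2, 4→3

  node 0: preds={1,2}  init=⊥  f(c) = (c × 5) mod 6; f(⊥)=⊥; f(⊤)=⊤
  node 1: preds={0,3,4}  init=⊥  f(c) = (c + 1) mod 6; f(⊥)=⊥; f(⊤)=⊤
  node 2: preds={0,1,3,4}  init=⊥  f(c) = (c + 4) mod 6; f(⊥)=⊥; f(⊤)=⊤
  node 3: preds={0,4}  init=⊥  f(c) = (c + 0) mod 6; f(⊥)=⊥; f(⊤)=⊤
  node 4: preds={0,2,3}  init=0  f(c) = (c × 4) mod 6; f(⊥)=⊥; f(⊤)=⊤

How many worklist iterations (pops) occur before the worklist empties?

Worklist (13 pops):
  #1 pop 0: in=⊥ → ⊥ (no change)
  #2 pop 1: in=0 → 1 (was ⊥); enqueue [0]
  #3 pop 2: in=⊤ → ⊤ (was ⊥); enqueue []
  #4 pop 3: in=0 → 0 (was ⊥); enqueue [1,2]
  #5 pop 4: in=⊤ → ⊤ (was 0); enqueue [3]
  #6 pop 0: in=⊤ → ⊤ (was ⊥); enqueue [4]
  #7 pop 1: in=⊤ → ⊤ (was 1); enqueue [0]
  #8 pop 2: in=⊤ → ⊤ (no change)
  #9 pop 3: in=⊤ → ⊤ (was 0); enqueue [1,2]
  #10 pop 4: in=⊤ → ⊤ (no change)
  #11 pop 0: in=⊤ → ⊤ (no change)
  #12 pop 1: in=⊤ → ⊤ (no change)
  #13 pop 2: in=⊤ → ⊤ (no change)

Fixpoint:
  val[0] = ⊤
  val[1] = ⊤
  val[2] = ⊤
  val[3] = ⊤
  val[4] = ⊤

13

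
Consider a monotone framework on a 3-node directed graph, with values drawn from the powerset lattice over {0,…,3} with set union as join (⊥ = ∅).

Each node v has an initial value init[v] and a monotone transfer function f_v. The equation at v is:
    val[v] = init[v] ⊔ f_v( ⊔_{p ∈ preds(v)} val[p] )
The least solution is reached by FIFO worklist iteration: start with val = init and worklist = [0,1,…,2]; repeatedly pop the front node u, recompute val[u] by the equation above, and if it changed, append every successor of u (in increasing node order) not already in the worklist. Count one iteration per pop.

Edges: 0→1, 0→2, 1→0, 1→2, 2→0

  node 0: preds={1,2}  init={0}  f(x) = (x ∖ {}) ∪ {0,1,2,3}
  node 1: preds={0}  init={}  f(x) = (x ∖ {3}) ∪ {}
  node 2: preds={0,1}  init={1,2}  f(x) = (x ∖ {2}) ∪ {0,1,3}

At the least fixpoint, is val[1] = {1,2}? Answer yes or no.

Worklist (4 pops):
  #1 pop 0: in={1,2} → {0,1,2,3} (was {0}); enqueue []
  #2 pop 1: in={0,1,2,3} → {0,1,2} (was {}); enqueue [0]
  #3 pop 2: in={0,1,2,3} → {0,1,2,3} (was {1,2}); enqueue []
  #4 pop 0: in={0,1,2,3} → {0,1,2,3} (no change)

Fixpoint:
  val[0] = {0,1,2,3}
  val[1] = {0,1,2}
  val[2] = {0,1,2,3}

no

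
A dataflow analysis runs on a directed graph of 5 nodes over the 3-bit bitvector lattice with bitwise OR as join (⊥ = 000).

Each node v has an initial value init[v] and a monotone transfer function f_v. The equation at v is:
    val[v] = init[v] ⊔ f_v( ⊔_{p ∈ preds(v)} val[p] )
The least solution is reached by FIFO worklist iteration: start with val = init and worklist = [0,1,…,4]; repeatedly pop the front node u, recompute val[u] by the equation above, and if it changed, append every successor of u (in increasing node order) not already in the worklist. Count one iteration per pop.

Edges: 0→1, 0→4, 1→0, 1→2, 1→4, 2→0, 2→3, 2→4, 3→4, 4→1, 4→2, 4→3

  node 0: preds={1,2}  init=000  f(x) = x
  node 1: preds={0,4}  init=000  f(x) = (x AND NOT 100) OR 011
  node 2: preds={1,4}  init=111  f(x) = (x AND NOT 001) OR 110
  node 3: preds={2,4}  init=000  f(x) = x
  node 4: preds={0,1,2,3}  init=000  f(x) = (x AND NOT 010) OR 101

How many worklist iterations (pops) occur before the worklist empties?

9

Trace (9 dequeues):
  [1] u=0 | in 111 | out 111 | prev 000 | push {}
  [2] u=1 | in 111 | out 011 | prev 000 | push {0}
  [3] u=2 | in 011 | out 111 | ==
  [4] u=3 | in 111 | out 111 | prev 000 | push {}
  [5] u=4 | in 111 | out 101 | prev 000 | push {1,2,3}
  [6] u=0 | in 111 | out 111 | ==
  [7] u=1 | in 111 | out 011 | ==
  [8] u=2 | in 111 | out 111 | ==
  [9] u=3 | in 111 | out 111 | ==

Converged values:
  [0] 111
  [1] 011
  [2] 111
  [3] 111
  [4] 101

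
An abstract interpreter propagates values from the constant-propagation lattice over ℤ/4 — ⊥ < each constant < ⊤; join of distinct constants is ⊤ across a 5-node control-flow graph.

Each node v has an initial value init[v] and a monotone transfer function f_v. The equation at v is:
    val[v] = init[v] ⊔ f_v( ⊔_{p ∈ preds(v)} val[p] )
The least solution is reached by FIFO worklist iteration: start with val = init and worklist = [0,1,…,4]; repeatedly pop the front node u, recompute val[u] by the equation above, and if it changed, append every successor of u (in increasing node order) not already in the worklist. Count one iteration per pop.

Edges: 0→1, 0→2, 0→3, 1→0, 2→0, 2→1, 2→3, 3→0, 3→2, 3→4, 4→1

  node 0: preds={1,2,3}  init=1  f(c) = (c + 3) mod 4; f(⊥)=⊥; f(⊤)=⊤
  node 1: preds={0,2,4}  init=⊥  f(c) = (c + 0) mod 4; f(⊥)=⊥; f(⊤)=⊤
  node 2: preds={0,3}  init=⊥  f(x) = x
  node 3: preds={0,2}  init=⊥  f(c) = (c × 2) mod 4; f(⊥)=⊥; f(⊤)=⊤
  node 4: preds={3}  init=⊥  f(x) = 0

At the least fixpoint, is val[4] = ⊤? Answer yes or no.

Worklist (13 pops):
  #1 pop 0: in=⊥ → 1 (no change)
  #2 pop 1: in=1 → 1 (was ⊥); enqueue [0]
  #3 pop 2: in=1 → 1 (was ⊥); enqueue [1]
  #4 pop 3: in=1 → 2 (was ⊥); enqueue [2]
  #5 pop 4: in=2 → 0 (was ⊥); enqueue []
  #6 pop 0: in=⊤ → ⊤ (was 1); enqueue [3]
  #7 pop 1: in=⊤ → ⊤ (was 1); enqueue [0]
  #8 pop 2: in=⊤ → ⊤ (was 1); enqueue [1]
  #9 pop 3: in=⊤ → ⊤ (was 2); enqueue [2,4]
  #10 pop 0: in=⊤ → ⊤ (no change)
  #11 pop 1: in=⊤ → ⊤ (no change)
  #12 pop 2: in=⊤ → ⊤ (no change)
  #13 pop 4: in=⊤ → 0 (no change)

Fixpoint:
  val[0] = ⊤
  val[1] = ⊤
  val[2] = ⊤
  val[3] = ⊤
  val[4] = 0

no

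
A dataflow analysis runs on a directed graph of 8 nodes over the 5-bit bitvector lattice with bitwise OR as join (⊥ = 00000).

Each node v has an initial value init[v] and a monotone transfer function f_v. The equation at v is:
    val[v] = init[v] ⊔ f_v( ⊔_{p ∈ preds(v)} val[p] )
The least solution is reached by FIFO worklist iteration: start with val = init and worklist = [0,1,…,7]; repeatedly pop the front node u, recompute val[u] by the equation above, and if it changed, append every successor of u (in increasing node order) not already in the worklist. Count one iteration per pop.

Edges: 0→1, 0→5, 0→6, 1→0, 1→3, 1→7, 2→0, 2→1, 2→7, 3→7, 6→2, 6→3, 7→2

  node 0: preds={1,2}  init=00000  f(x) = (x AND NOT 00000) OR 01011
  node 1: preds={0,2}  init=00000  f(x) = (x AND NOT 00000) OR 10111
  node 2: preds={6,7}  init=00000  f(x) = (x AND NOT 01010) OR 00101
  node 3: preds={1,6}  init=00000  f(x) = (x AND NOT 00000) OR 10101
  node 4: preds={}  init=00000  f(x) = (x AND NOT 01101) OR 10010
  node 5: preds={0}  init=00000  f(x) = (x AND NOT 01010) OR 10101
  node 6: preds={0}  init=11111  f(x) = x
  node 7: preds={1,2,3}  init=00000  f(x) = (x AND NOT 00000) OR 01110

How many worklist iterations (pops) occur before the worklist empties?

Worklist (13 pops):
  #1 pop 0: in=00000 → 01011 (was 00000); enqueue []
  #2 pop 1: in=01011 → 11111 (was 00000); enqueue [0]
  #3 pop 2: in=11111 → 10101 (was 00000); enqueue [1]
  #4 pop 3: in=11111 → 11111 (was 00000); enqueue []
  #5 pop 4: in=00000 → 10010 (was 00000); enqueue []
  #6 pop 5: in=01011 → 10101 (was 00000); enqueue []
  #7 pop 6: in=01011 → 11111 (no change)
  #8 pop 7: in=11111 → 11111 (was 00000); enqueue [2]
  #9 pop 0: in=11111 → 11111 (was 01011); enqueue [5,6]
  #10 pop 1: in=11111 → 11111 (no change)
  #11 pop 2: in=11111 → 10101 (no change)
  #12 pop 5: in=11111 → 10101 (no change)
  #13 pop 6: in=11111 → 11111 (no change)

Fixpoint:
  val[0] = 11111
  val[1] = 11111
  val[2] = 10101
  val[3] = 11111
  val[4] = 10010
  val[5] = 10101
  val[6] = 11111
  val[7] = 11111

13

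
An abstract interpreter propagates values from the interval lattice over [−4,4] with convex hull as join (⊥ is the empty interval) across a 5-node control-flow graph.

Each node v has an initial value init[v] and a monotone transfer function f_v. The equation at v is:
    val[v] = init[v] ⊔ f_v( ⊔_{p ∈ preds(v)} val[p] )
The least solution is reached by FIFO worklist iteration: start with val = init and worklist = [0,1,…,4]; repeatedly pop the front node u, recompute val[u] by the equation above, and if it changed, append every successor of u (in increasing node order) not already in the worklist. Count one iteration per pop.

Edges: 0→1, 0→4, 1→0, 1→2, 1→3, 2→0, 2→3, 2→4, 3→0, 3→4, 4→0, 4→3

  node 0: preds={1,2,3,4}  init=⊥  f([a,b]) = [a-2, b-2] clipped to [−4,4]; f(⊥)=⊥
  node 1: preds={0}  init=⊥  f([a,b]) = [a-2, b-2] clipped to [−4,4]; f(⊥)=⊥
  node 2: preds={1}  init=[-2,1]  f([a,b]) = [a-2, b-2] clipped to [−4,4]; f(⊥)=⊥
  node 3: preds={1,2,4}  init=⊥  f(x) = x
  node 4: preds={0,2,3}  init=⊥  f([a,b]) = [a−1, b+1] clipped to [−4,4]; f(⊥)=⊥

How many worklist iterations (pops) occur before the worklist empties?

Iteration log — 22 steps:
  step 1. node 0  ⊔preds=[-2,1]  new=[-4,-1]  old=⊥  +wl: 
  step 2. node 1  ⊔preds=[-4,-1]  new=[-4,-3]  old=⊥  +wl: 0
  step 3. node 2  ⊔preds=[-4,-3]  new=[-4,1]  old=[-2,1]  +wl: 
  step 4. node 3  ⊔preds=[-4,1]  new=[-4,1]  old=⊥  +wl: 
  step 5. node 4  ⊔preds=[-4,1]  new=[-4,2]  old=⊥  +wl: 3
  step 6. node 0  ⊔preds=[-4,2]  new=[-4,0]  old=[-4,-1]  +wl: 1,4
  step 7. node 3  ⊔preds=[-4,2]  new=[-4,2]  old=[-4,1]  +wl: 0
  step 8. node 1  ⊔preds=[-4,0]  new=[-4,-2]  old=[-4,-3]  +wl: 2,3
  step 9. node 4  ⊔preds=[-4,2]  new=[-4,3]  old=[-4,2]  +wl: 
  step 10. node 0  ⊔preds=[-4,3]  new=[-4,1]  old=[-4,0]  +wl: 1,4
  step 11. node 2  ⊔preds=[-4,-2]  new=[-4,1]  stable
  step 12. node 3  ⊔preds=[-4,3]  new=[-4,3]  old=[-4,2]  +wl: 0
  step 13. node 1  ⊔preds=[-4,1]  new=[-4,-1]  old=[-4,-2]  +wl: 2,3
  step 14. node 4  ⊔preds=[-4,3]  new=[-4,4]  old=[-4,3]  +wl: 
  step 15. node 0  ⊔preds=[-4,4]  new=[-4,2]  old=[-4,1]  +wl: 1,4
  step 16. node 2  ⊔preds=[-4,-1]  new=[-4,1]  stable
  step 17. node 3  ⊔preds=[-4,4]  new=[-4,4]  old=[-4,3]  +wl: 0
  step 18. node 1  ⊔preds=[-4,2]  new=[-4,0]  old=[-4,-1]  +wl: 2,3
  step 19. node 4  ⊔preds=[-4,4]  new=[-4,4]  stable
  step 20. node 0  ⊔preds=[-4,4]  new=[-4,2]  stable
  step 21. node 2  ⊔preds=[-4,0]  new=[-4,1]  stable
  step 22. node 3  ⊔preds=[-4,4]  new=[-4,4]  stable

Least fixpoint reached:
  node 0: [-4,2]
  node 1: [-4,0]
  node 2: [-4,1]
  node 3: [-4,4]
  node 4: [-4,4]

22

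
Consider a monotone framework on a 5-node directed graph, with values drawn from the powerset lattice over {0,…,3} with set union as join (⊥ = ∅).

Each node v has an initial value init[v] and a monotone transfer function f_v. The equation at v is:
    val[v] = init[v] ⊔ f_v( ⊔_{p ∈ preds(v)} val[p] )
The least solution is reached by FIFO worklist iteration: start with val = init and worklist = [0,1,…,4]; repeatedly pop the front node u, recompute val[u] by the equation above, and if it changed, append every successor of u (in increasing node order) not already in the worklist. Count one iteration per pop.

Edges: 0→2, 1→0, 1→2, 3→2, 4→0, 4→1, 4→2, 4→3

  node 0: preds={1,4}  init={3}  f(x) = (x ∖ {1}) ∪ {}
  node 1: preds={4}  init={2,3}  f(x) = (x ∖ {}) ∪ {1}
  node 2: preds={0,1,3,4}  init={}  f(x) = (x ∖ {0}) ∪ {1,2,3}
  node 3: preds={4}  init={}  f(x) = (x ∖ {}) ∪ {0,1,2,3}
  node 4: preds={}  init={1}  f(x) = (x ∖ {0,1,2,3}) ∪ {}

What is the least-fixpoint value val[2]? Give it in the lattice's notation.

Iteration log — 7 steps:
  step 1. node 0  ⊔preds={1,2,3}  new={2,3}  old={3}  +wl: 
  step 2. node 1  ⊔preds={1}  new={1,2,3}  old={2,3}  +wl: 0
  step 3. node 2  ⊔preds={1,2,3}  new={1,2,3}  old={}  +wl: 
  step 4. node 3  ⊔preds={1}  new={0,1,2,3}  old={}  +wl: 2
  step 5. node 4  ⊔preds={}  new={1}  stable
  step 6. node 0  ⊔preds={1,2,3}  new={2,3}  stable
  step 7. node 2  ⊔preds={0,1,2,3}  new={1,2,3}  stable

Least fixpoint reached:
  node 0: {2,3}
  node 1: {1,2,3}
  node 2: {1,2,3}
  node 3: {0,1,2,3}
  node 4: {1}

{1,2,3}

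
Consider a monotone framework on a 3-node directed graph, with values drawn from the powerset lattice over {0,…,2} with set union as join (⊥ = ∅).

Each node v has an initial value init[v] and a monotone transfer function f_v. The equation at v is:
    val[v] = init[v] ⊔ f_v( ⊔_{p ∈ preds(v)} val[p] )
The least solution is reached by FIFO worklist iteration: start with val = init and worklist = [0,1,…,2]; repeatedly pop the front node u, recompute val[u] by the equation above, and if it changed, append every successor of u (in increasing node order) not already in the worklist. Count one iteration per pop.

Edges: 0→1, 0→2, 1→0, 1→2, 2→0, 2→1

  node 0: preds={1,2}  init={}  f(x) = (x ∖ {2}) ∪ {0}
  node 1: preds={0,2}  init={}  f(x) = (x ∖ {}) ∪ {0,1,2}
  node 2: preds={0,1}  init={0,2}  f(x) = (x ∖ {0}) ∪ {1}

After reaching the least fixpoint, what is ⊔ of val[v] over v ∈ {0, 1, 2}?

{0,1,2}

Worklist (6 pops):
  #1 pop 0: in={0,2} → {0} (was {}); enqueue []
  #2 pop 1: in={0,2} → {0,1,2} (was {}); enqueue [0]
  #3 pop 2: in={0,1,2} → {0,1,2} (was {0,2}); enqueue [1]
  #4 pop 0: in={0,1,2} → {0,1} (was {0}); enqueue [2]
  #5 pop 1: in={0,1,2} → {0,1,2} (no change)
  #6 pop 2: in={0,1,2} → {0,1,2} (no change)

Fixpoint:
  val[0] = {0,1}
  val[1] = {0,1,2}
  val[2] = {0,1,2}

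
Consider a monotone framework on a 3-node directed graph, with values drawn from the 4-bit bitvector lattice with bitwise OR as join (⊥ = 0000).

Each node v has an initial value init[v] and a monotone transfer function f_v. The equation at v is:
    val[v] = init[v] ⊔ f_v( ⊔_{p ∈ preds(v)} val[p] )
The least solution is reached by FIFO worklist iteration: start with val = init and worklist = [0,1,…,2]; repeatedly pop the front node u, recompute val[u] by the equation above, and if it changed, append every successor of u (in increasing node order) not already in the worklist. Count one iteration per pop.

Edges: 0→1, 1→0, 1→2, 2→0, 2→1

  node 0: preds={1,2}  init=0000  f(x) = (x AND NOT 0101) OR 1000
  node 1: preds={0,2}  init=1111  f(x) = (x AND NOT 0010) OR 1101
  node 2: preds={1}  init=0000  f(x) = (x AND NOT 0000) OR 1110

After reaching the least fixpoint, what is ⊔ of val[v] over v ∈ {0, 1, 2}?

1111

Trace (5 dequeues):
  [1] u=0 | in 1111 | out 1010 | prev 0000 | push {}
  [2] u=1 | in 1010 | out 1111 | ==
  [3] u=2 | in 1111 | out 1111 | prev 0000 | push {0,1}
  [4] u=0 | in 1111 | out 1010 | ==
  [5] u=1 | in 1111 | out 1111 | ==

Converged values:
  [0] 1010
  [1] 1111
  [2] 1111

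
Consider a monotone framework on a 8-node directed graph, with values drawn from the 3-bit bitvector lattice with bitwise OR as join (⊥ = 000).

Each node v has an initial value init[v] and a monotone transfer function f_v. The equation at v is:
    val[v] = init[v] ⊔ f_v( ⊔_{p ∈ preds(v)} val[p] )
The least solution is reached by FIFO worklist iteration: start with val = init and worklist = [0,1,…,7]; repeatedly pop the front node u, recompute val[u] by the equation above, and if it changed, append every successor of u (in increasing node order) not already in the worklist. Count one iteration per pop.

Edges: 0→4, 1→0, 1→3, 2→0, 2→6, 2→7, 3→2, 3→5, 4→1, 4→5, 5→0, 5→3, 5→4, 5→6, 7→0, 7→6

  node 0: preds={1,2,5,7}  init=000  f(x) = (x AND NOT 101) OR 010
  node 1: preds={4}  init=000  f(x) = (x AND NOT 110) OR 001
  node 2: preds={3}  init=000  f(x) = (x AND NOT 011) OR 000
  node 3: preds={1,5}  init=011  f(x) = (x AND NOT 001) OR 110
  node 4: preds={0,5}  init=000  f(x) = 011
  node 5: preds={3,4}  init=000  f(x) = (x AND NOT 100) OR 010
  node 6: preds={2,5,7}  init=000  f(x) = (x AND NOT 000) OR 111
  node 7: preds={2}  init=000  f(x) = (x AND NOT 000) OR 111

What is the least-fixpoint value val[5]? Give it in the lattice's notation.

Trace (16 dequeues):
  [1] u=0 | in 000 | out 010 | prev 000 | push {}
  [2] u=1 | in 000 | out 001 | prev 000 | push {0}
  [3] u=2 | in 011 | out 000 | ==
  [4] u=3 | in 001 | out 111 | prev 011 | push {2}
  [5] u=4 | in 010 | out 011 | prev 000 | push {1}
  [6] u=5 | in 111 | out 011 | prev 000 | push {3,4}
  [7] u=6 | in 011 | out 111 | prev 000 | push {}
  [8] u=7 | in 000 | out 111 | prev 000 | push {6}
  [9] u=0 | in 111 | out 010 | ==
  [10] u=2 | in 111 | out 100 | prev 000 | push {0,7}
  [11] u=1 | in 011 | out 001 | ==
  [12] u=3 | in 011 | out 111 | ==
  [13] u=4 | in 011 | out 011 | ==
  [14] u=6 | in 111 | out 111 | ==
  [15] u=0 | in 111 | out 010 | ==
  [16] u=7 | in 100 | out 111 | ==

Converged values:
  [0] 010
  [1] 001
  [2] 100
  [3] 111
  [4] 011
  [5] 011
  [6] 111
  [7] 111

011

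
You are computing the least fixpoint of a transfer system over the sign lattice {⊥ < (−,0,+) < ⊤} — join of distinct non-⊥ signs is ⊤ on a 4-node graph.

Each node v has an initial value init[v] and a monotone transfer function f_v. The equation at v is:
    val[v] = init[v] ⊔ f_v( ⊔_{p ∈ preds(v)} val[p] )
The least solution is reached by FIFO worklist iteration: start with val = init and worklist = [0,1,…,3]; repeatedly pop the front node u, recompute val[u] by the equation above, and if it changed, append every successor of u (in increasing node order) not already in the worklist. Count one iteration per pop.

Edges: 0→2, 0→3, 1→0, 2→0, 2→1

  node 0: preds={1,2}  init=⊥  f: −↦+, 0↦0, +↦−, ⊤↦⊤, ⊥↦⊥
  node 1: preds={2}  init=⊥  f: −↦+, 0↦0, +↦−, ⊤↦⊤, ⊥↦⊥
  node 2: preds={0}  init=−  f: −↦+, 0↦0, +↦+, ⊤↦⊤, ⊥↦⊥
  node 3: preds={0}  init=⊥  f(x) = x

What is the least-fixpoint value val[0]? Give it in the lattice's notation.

⊤

Iteration log — 9 steps:
  step 1. node 0  ⊔preds=−  new=+  old=⊥  +wl: 
  step 2. node 1  ⊔preds=−  new=+  old=⊥  +wl: 0
  step 3. node 2  ⊔preds=+  new=⊤  old=−  +wl: 1
  step 4. node 3  ⊔preds=+  new=+  old=⊥  +wl: 
  step 5. node 0  ⊔preds=⊤  new=⊤  old=+  +wl: 2,3
  step 6. node 1  ⊔preds=⊤  new=⊤  old=+  +wl: 0
  step 7. node 2  ⊔preds=⊤  new=⊤  stable
  step 8. node 3  ⊔preds=⊤  new=⊤  old=+  +wl: 
  step 9. node 0  ⊔preds=⊤  new=⊤  stable

Least fixpoint reached:
  node 0: ⊤
  node 1: ⊤
  node 2: ⊤
  node 3: ⊤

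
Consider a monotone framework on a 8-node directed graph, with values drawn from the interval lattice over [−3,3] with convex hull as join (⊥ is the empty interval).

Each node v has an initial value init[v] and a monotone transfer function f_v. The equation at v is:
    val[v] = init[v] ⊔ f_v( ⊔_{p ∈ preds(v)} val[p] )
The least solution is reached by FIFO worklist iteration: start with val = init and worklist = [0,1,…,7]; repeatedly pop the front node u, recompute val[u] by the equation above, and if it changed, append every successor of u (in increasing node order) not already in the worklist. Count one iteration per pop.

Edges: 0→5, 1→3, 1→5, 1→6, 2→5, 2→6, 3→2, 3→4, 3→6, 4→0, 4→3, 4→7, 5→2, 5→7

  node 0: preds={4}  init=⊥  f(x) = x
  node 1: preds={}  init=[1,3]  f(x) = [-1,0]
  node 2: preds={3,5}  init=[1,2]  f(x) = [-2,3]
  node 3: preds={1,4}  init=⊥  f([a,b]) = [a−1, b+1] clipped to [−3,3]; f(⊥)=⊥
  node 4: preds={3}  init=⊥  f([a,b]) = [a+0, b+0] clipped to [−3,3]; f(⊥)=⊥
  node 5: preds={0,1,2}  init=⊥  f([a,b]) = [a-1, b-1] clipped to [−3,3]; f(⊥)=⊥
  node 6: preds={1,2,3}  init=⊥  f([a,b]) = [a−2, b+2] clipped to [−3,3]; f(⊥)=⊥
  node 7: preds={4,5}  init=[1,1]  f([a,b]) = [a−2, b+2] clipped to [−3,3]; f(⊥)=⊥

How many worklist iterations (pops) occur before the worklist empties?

19

Worklist (19 pops):
  #1 pop 0: in=⊥ → ⊥ (no change)
  #2 pop 1: in=⊥ → [-1,3] (was [1,3]); enqueue []
  #3 pop 2: in=⊥ → [-2,3] (was [1,2]); enqueue []
  #4 pop 3: in=[-1,3] → [-2,3] (was ⊥); enqueue [2]
  #5 pop 4: in=[-2,3] → [-2,3] (was ⊥); enqueue [0,3]
  #6 pop 5: in=[-2,3] → [-3,2] (was ⊥); enqueue []
  #7 pop 6: in=[-2,3] → [-3,3] (was ⊥); enqueue []
  #8 pop 7: in=[-3,3] → [-3,3] (was [1,1]); enqueue []
  #9 pop 2: in=[-3,3] → [-2,3] (no change)
  #10 pop 0: in=[-2,3] → [-2,3] (was ⊥); enqueue [5]
  #11 pop 3: in=[-2,3] → [-3,3] (was [-2,3]); enqueue [2,4,6]
  #12 pop 5: in=[-2,3] → [-3,2] (no change)
  #13 pop 2: in=[-3,3] → [-2,3] (no change)
  #14 pop 4: in=[-3,3] → [-3,3] (was [-2,3]); enqueue [0,3,7]
  #15 pop 6: in=[-3,3] → [-3,3] (no change)
  #16 pop 0: in=[-3,3] → [-3,3] (was [-2,3]); enqueue [5]
  #17 pop 3: in=[-3,3] → [-3,3] (no change)
  #18 pop 7: in=[-3,3] → [-3,3] (no change)
  #19 pop 5: in=[-3,3] → [-3,2] (no change)

Fixpoint:
  val[0] = [-3,3]
  val[1] = [-1,3]
  val[2] = [-2,3]
  val[3] = [-3,3]
  val[4] = [-3,3]
  val[5] = [-3,2]
  val[6] = [-3,3]
  val[7] = [-3,3]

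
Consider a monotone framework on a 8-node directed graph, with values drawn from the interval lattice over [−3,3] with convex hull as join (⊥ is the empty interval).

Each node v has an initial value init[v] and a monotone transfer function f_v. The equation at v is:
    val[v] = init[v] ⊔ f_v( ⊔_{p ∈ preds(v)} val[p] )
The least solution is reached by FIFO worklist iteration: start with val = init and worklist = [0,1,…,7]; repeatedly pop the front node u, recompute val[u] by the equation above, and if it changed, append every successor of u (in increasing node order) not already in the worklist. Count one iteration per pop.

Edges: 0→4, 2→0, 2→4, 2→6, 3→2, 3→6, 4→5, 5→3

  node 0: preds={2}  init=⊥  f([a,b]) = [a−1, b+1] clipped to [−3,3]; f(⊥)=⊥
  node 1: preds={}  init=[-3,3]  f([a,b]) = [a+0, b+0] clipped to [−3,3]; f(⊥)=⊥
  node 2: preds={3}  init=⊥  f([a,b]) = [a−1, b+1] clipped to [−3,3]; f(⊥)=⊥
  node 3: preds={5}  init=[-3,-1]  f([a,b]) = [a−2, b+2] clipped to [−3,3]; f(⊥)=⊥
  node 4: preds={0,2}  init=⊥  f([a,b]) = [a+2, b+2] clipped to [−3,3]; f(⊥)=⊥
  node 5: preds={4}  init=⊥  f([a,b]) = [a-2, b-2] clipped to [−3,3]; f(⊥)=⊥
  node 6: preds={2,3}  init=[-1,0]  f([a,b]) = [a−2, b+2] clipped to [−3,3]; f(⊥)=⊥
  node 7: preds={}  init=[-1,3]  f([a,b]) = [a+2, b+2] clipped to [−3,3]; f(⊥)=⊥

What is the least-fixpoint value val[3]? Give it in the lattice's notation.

Trace (19 dequeues):
  [1] u=0 | in ⊥ | out ⊥ | ==
  [2] u=1 | in ⊥ | out [-3,3] | ==
  [3] u=2 | in [-3,-1] | out [-3,0] | prev ⊥ | push {0}
  [4] u=3 | in ⊥ | out [-3,-1] | ==
  [5] u=4 | in [-3,0] | out [-1,2] | prev ⊥ | push {}
  [6] u=5 | in [-1,2] | out [-3,0] | prev ⊥ | push {3}
  [7] u=6 | in [-3,0] | out [-3,2] | prev [-1,0] | push {}
  [8] u=7 | in ⊥ | out [-1,3] | ==
  [9] u=0 | in [-3,0] | out [-3,1] | prev ⊥ | push {4}
  [10] u=3 | in [-3,0] | out [-3,2] | prev [-3,-1] | push {2,6}
  [11] u=4 | in [-3,1] | out [-1,3] | prev [-1,2] | push {5}
  [12] u=2 | in [-3,2] | out [-3,3] | prev [-3,0] | push {0,4}
  [13] u=6 | in [-3,3] | out [-3,3] | prev [-3,2] | push {}
  [14] u=5 | in [-1,3] | out [-3,1] | prev [-3,0] | push {3}
  [15] u=0 | in [-3,3] | out [-3,3] | prev [-3,1] | push {}
  [16] u=4 | in [-3,3] | out [-1,3] | ==
  [17] u=3 | in [-3,1] | out [-3,3] | prev [-3,2] | push {2,6}
  [18] u=2 | in [-3,3] | out [-3,3] | ==
  [19] u=6 | in [-3,3] | out [-3,3] | ==

Converged values:
  [0] [-3,3]
  [1] [-3,3]
  [2] [-3,3]
  [3] [-3,3]
  [4] [-1,3]
  [5] [-3,1]
  [6] [-3,3]
  [7] [-1,3]

[-3,3]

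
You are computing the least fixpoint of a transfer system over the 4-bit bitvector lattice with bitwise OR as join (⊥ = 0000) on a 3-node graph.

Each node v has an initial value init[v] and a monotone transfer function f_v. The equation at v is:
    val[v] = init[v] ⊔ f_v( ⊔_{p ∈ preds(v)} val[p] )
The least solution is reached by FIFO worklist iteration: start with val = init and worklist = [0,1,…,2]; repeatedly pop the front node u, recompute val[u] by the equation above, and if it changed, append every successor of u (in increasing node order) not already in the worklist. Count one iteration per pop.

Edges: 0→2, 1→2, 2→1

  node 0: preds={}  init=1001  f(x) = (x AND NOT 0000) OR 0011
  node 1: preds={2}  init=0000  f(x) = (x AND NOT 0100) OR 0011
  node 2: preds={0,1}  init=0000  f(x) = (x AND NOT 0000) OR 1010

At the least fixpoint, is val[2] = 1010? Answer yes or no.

Trace (5 dequeues):
  [1] u=0 | in 0000 | out 1011 | prev 1001 | push {}
  [2] u=1 | in 0000 | out 0011 | prev 0000 | push {}
  [3] u=2 | in 1011 | out 1011 | prev 0000 | push {1}
  [4] u=1 | in 1011 | out 1011 | prev 0011 | push {2}
  [5] u=2 | in 1011 | out 1011 | ==

Converged values:
  [0] 1011
  [1] 1011
  [2] 1011

no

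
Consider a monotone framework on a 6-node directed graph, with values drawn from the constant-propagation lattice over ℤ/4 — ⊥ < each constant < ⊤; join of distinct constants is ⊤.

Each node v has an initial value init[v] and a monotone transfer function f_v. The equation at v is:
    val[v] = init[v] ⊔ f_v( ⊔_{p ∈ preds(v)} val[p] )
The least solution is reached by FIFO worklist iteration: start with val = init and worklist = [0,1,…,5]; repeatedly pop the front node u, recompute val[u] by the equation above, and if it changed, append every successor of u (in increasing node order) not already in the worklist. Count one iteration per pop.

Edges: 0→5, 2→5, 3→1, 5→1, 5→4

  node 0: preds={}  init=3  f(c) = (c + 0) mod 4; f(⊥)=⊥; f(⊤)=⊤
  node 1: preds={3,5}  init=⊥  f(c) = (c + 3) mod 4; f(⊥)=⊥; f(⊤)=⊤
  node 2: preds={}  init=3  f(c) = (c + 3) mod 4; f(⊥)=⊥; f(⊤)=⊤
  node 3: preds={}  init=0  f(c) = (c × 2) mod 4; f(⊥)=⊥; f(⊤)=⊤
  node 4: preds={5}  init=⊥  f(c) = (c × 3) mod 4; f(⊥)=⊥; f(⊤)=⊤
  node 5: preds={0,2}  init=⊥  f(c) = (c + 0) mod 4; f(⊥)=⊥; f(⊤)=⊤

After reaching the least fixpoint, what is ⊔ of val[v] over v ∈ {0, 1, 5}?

⊤

Iteration log — 8 steps:
  step 1. node 0  ⊔preds=⊥  new=3  stable
  step 2. node 1  ⊔preds=0  new=3  old=⊥  +wl: 
  step 3. node 2  ⊔preds=⊥  new=3  stable
  step 4. node 3  ⊔preds=⊥  new=0  stable
  step 5. node 4  ⊔preds=⊥  new=⊥  stable
  step 6. node 5  ⊔preds=3  new=3  old=⊥  +wl: 1,4
  step 7. node 1  ⊔preds=⊤  new=⊤  old=3  +wl: 
  step 8. node 4  ⊔preds=3  new=1  old=⊥  +wl: 

Least fixpoint reached:
  node 0: 3
  node 1: ⊤
  node 2: 3
  node 3: 0
  node 4: 1
  node 5: 3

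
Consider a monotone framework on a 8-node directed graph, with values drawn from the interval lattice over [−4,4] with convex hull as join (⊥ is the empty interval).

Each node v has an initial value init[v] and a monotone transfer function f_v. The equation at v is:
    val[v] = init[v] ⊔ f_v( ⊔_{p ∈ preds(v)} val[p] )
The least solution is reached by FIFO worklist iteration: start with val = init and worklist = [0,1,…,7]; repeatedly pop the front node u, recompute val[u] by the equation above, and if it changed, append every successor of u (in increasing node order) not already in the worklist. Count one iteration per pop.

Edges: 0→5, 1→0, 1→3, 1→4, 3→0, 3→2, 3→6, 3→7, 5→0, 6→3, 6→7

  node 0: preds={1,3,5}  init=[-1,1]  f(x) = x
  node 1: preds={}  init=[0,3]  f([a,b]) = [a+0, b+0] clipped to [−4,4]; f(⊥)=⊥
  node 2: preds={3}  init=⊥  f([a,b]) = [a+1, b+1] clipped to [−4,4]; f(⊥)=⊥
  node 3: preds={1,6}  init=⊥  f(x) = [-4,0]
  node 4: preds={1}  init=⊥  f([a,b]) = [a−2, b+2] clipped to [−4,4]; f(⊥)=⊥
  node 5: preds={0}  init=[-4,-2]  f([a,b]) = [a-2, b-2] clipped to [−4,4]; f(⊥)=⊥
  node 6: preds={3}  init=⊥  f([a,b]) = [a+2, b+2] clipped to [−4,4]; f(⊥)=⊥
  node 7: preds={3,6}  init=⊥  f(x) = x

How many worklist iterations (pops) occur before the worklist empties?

11

Worklist (11 pops):
  #1 pop 0: in=[-4,3] → [-4,3] (was [-1,1]); enqueue []
  #2 pop 1: in=⊥ → [0,3] (no change)
  #3 pop 2: in=⊥ → ⊥ (no change)
  #4 pop 3: in=[0,3] → [-4,0] (was ⊥); enqueue [0,2]
  #5 pop 4: in=[0,3] → [-2,4] (was ⊥); enqueue []
  #6 pop 5: in=[-4,3] → [-4,1] (was [-4,-2]); enqueue []
  #7 pop 6: in=[-4,0] → [-2,2] (was ⊥); enqueue [3]
  #8 pop 7: in=[-4,2] → [-4,2] (was ⊥); enqueue []
  #9 pop 0: in=[-4,3] → [-4,3] (no change)
  #10 pop 2: in=[-4,0] → [-3,1] (was ⊥); enqueue []
  #11 pop 3: in=[-2,3] → [-4,0] (no change)

Fixpoint:
  val[0] = [-4,3]
  val[1] = [0,3]
  val[2] = [-3,1]
  val[3] = [-4,0]
  val[4] = [-2,4]
  val[5] = [-4,1]
  val[6] = [-2,2]
  val[7] = [-4,2]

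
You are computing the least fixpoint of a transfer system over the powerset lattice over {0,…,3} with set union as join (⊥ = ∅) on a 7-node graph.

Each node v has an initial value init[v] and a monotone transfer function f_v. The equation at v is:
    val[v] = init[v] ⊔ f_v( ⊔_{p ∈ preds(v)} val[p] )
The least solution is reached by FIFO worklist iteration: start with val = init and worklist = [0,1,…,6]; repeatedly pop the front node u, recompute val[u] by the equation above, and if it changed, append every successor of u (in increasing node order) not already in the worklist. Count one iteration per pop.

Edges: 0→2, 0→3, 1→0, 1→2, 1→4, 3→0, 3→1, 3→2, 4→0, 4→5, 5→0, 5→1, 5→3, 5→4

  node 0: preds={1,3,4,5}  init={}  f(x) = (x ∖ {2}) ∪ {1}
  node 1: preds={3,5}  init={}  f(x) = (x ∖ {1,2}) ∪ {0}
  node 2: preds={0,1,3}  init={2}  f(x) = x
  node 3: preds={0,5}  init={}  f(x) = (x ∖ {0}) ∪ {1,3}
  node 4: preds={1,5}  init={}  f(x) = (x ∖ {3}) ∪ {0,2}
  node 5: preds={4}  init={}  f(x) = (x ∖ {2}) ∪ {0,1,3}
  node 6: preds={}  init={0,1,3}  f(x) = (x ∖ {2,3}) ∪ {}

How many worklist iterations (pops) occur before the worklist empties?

Trace (14 dequeues):
  [1] u=0 | in {} | out {1} | prev {} | push {}
  [2] u=1 | in {} | out {0} | prev {} | push {0}
  [3] u=2 | in {0,1} | out {0,1,2} | prev {2} | push {}
  [4] u=3 | in {1} | out {1,3} | prev {} | push {1,2}
  [5] u=4 | in {0} | out {0,2} | prev {} | push {}
  [6] u=5 | in {0,2} | out {0,1,3} | prev {} | push {3,4}
  [7] u=6 | in {} | out {0,1,3} | ==
  [8] u=0 | in {0,1,2,3} | out {0,1,3} | prev {1} | push {}
  [9] u=1 | in {0,1,3} | out {0,3} | prev {0} | push {0}
  [10] u=2 | in {0,1,3} | out {0,1,2,3} | prev {0,1,2} | push {}
  [11] u=3 | in {0,1,3} | out {1,3} | ==
  [12] u=4 | in {0,1,3} | out {0,1,2} | prev {0,2} | push {5}
  [13] u=0 | in {0,1,2,3} | out {0,1,3} | ==
  [14] u=5 | in {0,1,2} | out {0,1,3} | ==

Converged values:
  [0] {0,1,3}
  [1] {0,3}
  [2] {0,1,2,3}
  [3] {1,3}
  [4] {0,1,2}
  [5] {0,1,3}
  [6] {0,1,3}

14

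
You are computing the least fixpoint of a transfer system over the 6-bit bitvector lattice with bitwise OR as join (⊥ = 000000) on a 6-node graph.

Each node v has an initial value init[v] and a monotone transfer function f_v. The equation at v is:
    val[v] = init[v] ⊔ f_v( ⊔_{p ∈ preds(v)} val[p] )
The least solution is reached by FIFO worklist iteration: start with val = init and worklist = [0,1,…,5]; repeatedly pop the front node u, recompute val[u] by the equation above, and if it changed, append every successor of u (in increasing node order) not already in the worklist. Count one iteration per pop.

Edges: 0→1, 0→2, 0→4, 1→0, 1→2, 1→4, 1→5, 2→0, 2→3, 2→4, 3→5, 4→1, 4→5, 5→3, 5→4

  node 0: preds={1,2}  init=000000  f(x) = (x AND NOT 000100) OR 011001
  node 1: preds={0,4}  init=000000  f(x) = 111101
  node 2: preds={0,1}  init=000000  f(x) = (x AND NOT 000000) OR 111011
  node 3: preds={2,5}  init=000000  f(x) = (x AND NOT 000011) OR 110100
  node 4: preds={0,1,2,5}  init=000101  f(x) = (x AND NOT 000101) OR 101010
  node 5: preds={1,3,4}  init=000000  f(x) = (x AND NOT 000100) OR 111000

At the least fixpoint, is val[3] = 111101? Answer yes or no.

Iteration log — 11 steps:
  step 1. node 0  ⊔preds=000000  new=011001  old=000000  +wl: 
  step 2. node 1  ⊔preds=011101  new=111101  old=000000  +wl: 0
  step 3. node 2  ⊔preds=111101  new=111111  old=000000  +wl: 
  step 4. node 3  ⊔preds=111111  new=111100  old=000000  +wl: 
  step 5. node 4  ⊔preds=111111  new=111111  old=000101  +wl: 1
  step 6. node 5  ⊔preds=111111  new=111011  old=000000  +wl: 3,4
  step 7. node 0  ⊔preds=111111  new=111011  old=011001  +wl: 2
  step 8. node 1  ⊔preds=111111  new=111101  stable
  step 9. node 3  ⊔preds=111111  new=111100  stable
  step 10. node 4  ⊔preds=111111  new=111111  stable
  step 11. node 2  ⊔preds=111111  new=111111  stable

Least fixpoint reached:
  node 0: 111011
  node 1: 111101
  node 2: 111111
  node 3: 111100
  node 4: 111111
  node 5: 111011

no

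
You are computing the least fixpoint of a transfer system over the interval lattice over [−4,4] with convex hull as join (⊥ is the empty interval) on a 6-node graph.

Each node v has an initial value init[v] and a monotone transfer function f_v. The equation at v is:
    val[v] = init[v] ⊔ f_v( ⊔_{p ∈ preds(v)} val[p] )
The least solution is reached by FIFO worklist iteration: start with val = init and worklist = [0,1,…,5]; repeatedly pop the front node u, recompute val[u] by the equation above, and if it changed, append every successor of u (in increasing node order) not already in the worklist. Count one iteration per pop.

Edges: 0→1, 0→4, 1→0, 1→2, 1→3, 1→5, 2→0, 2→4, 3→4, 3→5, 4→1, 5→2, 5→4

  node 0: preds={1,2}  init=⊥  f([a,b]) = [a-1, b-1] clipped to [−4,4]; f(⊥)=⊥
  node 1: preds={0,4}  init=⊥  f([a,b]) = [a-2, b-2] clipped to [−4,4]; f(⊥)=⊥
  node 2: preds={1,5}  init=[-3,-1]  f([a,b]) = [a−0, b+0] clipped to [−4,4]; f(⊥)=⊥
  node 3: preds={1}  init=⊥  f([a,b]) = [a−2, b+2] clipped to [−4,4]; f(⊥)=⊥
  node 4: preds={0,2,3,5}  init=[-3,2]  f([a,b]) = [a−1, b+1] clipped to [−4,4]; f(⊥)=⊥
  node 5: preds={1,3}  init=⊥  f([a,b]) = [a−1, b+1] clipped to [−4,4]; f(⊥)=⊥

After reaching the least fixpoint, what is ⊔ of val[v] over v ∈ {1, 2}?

[-4,4]

Iteration log — 21 steps:
  step 1. node 0  ⊔preds=[-3,-1]  new=[-4,-2]  old=⊥  +wl: 
  step 2. node 1  ⊔preds=[-4,2]  new=[-4,0]  old=⊥  +wl: 0
  step 3. node 2  ⊔preds=[-4,0]  new=[-4,0]  old=[-3,-1]  +wl: 
  step 4. node 3  ⊔preds=[-4,0]  new=[-4,2]  old=⊥  +wl: 
  step 5. node 4  ⊔preds=[-4,2]  new=[-4,3]  old=[-3,2]  +wl: 1
  step 6. node 5  ⊔preds=[-4,2]  new=[-4,3]  old=⊥  +wl: 2,4
  step 7. node 0  ⊔preds=[-4,0]  new=[-4,-1]  old=[-4,-2]  +wl: 
  step 8. node 1  ⊔preds=[-4,3]  new=[-4,1]  old=[-4,0]  +wl: 0,3,5
  step 9. node 2  ⊔preds=[-4,3]  new=[-4,3]  old=[-4,0]  +wl: 
  step 10. node 4  ⊔preds=[-4,3]  new=[-4,4]  old=[-4,3]  +wl: 1
  step 11. node 0  ⊔preds=[-4,3]  new=[-4,2]  old=[-4,-1]  +wl: 4
  step 12. node 3  ⊔preds=[-4,1]  new=[-4,3]  old=[-4,2]  +wl: 
  step 13. node 5  ⊔preds=[-4,3]  new=[-4,4]  old=[-4,3]  +wl: 2
  step 14. node 1  ⊔preds=[-4,4]  new=[-4,2]  old=[-4,1]  +wl: 0,3,5
  step 15. node 4  ⊔preds=[-4,4]  new=[-4,4]  stable
  step 16. node 2  ⊔preds=[-4,4]  new=[-4,4]  old=[-4,3]  +wl: 4
  step 17. node 0  ⊔preds=[-4,4]  new=[-4,3]  old=[-4,2]  +wl: 1
  step 18. node 3  ⊔preds=[-4,2]  new=[-4,4]  old=[-4,3]  +wl: 
  step 19. node 5  ⊔preds=[-4,4]  new=[-4,4]  stable
  step 20. node 4  ⊔preds=[-4,4]  new=[-4,4]  stable
  step 21. node 1  ⊔preds=[-4,4]  new=[-4,2]  stable

Least fixpoint reached:
  node 0: [-4,3]
  node 1: [-4,2]
  node 2: [-4,4]
  node 3: [-4,4]
  node 4: [-4,4]
  node 5: [-4,4]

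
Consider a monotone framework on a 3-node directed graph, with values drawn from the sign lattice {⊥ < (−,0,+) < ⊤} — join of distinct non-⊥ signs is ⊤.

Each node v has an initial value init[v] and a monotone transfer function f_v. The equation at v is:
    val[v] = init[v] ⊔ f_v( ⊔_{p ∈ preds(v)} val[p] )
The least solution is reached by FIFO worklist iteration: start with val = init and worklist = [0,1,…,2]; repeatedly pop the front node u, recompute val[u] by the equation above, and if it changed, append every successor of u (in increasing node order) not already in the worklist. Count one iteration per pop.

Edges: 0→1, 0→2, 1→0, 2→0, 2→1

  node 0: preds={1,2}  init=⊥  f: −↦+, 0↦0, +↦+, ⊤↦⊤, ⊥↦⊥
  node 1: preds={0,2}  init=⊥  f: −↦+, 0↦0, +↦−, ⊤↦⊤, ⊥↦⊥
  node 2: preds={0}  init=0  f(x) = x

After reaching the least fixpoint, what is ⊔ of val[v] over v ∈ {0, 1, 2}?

0

Worklist (4 pops):
  #1 pop 0: in=0 → 0 (was ⊥); enqueue []
  #2 pop 1: in=0 → 0 (was ⊥); enqueue [0]
  #3 pop 2: in=0 → 0 (no change)
  #4 pop 0: in=0 → 0 (no change)

Fixpoint:
  val[0] = 0
  val[1] = 0
  val[2] = 0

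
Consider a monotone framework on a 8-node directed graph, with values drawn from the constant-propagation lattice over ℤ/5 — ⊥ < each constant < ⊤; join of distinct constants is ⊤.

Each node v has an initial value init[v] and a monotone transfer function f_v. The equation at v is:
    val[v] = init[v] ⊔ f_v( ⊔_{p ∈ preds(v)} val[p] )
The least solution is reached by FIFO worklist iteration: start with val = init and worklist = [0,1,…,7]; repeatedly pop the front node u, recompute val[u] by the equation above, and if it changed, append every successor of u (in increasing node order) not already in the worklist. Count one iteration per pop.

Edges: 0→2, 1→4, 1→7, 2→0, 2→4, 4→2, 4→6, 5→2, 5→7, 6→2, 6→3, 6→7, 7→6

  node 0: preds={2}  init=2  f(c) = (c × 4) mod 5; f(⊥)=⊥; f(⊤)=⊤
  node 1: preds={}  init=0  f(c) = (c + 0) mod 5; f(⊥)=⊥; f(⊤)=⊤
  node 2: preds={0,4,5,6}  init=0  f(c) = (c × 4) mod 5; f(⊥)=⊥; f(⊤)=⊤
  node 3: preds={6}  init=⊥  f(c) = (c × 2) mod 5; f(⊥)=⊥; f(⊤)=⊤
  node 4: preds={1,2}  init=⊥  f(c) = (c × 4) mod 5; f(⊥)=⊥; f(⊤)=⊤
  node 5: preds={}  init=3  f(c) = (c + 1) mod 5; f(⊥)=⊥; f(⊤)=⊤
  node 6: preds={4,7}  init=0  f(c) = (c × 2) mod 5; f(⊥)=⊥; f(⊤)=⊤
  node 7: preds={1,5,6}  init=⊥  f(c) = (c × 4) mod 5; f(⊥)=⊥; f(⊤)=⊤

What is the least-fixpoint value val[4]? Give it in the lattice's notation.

Iteration log — 12 steps:
  step 1. node 0  ⊔preds=0  new=⊤  old=2  +wl: 
  step 2. node 1  ⊔preds=⊥  new=0  stable
  step 3. node 2  ⊔preds=⊤  new=⊤  old=0  +wl: 0
  step 4. node 3  ⊔preds=0  new=0  old=⊥  +wl: 
  step 5. node 4  ⊔preds=⊤  new=⊤  old=⊥  +wl: 2
  step 6. node 5  ⊔preds=⊥  new=3  stable
  step 7. node 6  ⊔preds=⊤  new=⊤  old=0  +wl: 3
  step 8. node 7  ⊔preds=⊤  new=⊤  old=⊥  +wl: 6
  step 9. node 0  ⊔preds=⊤  new=⊤  stable
  step 10. node 2  ⊔preds=⊤  new=⊤  stable
  step 11. node 3  ⊔preds=⊤  new=⊤  old=0  +wl: 
  step 12. node 6  ⊔preds=⊤  new=⊤  stable

Least fixpoint reached:
  node 0: ⊤
  node 1: 0
  node 2: ⊤
  node 3: ⊤
  node 4: ⊤
  node 5: 3
  node 6: ⊤
  node 7: ⊤

⊤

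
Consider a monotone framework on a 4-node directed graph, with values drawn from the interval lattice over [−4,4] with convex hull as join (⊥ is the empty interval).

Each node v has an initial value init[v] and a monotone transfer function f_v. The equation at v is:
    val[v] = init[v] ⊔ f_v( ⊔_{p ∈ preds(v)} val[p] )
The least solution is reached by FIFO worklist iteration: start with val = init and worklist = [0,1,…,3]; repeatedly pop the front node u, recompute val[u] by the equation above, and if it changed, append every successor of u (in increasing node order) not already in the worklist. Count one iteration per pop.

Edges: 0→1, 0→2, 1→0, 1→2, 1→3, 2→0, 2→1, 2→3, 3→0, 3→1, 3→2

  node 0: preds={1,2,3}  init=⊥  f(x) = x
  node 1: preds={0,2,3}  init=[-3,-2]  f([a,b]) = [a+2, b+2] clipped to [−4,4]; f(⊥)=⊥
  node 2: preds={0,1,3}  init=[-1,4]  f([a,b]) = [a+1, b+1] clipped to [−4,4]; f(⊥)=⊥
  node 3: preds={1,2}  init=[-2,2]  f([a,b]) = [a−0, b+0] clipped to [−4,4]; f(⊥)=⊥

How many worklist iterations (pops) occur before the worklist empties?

Trace (7 dequeues):
  [1] u=0 | in [-3,4] | out [-3,4] | prev ⊥ | push {}
  [2] u=1 | in [-3,4] | out [-3,4] | prev [-3,-2] | push {0}
  [3] u=2 | in [-3,4] | out [-2,4] | prev [-1,4] | push {1}
  [4] u=3 | in [-3,4] | out [-3,4] | prev [-2,2] | push {2}
  [5] u=0 | in [-3,4] | out [-3,4] | ==
  [6] u=1 | in [-3,4] | out [-3,4] | ==
  [7] u=2 | in [-3,4] | out [-2,4] | ==

Converged values:
  [0] [-3,4]
  [1] [-3,4]
  [2] [-2,4]
  [3] [-3,4]

7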